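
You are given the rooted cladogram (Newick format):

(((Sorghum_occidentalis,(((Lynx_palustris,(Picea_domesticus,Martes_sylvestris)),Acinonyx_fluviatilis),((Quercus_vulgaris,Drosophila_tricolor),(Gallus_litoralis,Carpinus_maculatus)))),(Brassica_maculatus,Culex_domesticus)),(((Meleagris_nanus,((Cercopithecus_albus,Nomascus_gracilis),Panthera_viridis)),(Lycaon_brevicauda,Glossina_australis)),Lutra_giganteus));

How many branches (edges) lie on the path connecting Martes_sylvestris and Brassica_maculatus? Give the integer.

The MRCA of Martes_sylvestris and Brassica_maculatus is the node subtending ((Sorghum_occidentalis,(((Lynx_palustris,(Picea_domesticus,Martes_sylvestris)),Acinonyx_fluviatilis),((Quercus_vulgaris,Drosophila_tricolor),(Gallus_litoralis,Carpinus_maculatus)))),(Brassica_maculatus,Culex_domesticus)).
From Martes_sylvestris up to that node: 6 branches. From Brassica_maculatus up to the same node: 2 branches. Total: 6 + 2 = 8.

8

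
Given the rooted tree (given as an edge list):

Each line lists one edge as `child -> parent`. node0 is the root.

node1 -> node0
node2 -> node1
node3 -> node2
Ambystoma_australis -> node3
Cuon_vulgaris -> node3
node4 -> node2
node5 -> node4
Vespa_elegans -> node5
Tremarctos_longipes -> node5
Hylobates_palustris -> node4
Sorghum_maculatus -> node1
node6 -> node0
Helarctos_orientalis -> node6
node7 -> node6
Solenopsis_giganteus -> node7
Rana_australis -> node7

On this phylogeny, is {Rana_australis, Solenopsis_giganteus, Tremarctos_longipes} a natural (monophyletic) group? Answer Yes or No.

No

The MRCA of the listed taxa is the root, so the smallest clade containing them is the whole tree.
That clade also contains Ambystoma_australis, Cuon_vulgaris, Helarctos_orientalis, Hylobates_palustris, Sorghum_maculatus, Vespa_elegans, which are not in the proposed group, so the group is not monophyletic.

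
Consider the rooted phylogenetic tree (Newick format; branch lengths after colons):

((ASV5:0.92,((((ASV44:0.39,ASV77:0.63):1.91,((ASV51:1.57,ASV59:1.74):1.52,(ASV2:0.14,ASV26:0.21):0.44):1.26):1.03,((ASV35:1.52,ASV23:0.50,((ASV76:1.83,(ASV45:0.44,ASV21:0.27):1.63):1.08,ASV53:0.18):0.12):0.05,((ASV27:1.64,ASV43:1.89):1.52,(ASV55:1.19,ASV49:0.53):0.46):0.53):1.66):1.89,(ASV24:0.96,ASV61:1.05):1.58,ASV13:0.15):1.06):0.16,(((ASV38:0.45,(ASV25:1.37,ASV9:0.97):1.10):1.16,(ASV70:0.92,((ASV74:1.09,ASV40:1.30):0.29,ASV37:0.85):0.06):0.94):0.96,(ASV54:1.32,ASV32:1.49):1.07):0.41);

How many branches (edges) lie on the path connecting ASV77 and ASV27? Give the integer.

The MRCA of ASV77 and ASV27 is the node subtending (((ASV44,ASV77),((ASV51,ASV59),(ASV2,ASV26))),((ASV35,ASV23,((ASV76,(ASV45,ASV21)),ASV53)),((ASV27,ASV43),(ASV55,ASV49)))).
From ASV77 up to that node: 3 branches. From ASV27 up to the same node: 4 branches. Total: 3 + 4 = 7.

7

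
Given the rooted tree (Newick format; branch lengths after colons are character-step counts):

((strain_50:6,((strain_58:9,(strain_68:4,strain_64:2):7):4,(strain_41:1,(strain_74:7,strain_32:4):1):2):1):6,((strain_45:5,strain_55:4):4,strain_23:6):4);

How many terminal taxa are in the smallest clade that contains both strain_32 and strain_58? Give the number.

6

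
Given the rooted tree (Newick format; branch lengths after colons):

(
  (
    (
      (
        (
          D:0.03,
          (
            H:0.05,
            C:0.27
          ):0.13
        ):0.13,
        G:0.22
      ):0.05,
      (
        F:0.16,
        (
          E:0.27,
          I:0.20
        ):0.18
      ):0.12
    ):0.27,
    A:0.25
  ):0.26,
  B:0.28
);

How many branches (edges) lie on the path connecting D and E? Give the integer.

6

The MRCA of D and E is the node subtending (((D,(H,C)),G),(F,(E,I))).
From D up to that node: 3 branches. From E up to the same node: 3 branches. Total: 3 + 3 = 6.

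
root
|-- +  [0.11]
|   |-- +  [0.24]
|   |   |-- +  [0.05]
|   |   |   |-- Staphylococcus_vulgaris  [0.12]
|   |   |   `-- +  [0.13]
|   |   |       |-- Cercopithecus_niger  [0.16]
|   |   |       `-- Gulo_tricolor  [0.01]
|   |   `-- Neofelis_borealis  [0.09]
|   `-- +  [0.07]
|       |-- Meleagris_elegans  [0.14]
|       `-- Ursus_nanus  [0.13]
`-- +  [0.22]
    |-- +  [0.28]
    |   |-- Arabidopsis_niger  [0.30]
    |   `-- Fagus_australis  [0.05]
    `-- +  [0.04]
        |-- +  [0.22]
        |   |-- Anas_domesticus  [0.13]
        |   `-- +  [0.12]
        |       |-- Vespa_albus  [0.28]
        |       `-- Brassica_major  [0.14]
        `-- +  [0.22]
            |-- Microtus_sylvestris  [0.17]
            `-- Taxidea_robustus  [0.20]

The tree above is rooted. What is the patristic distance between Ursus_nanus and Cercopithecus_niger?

The path runs Ursus_nanus → … → MRCA → … → Cercopithecus_niger; the MRCA is the node subtending (((Staphylococcus_vulgaris,(Cercopithecus_niger,Gulo_tricolor)),Neofelis_borealis),(Meleagris_elegans,Ursus_nanus)).
Branch lengths along that path: 0.13 + 0.07 + 0.24 + 0.05 + 0.13 + 0.16 = 0.78.

0.78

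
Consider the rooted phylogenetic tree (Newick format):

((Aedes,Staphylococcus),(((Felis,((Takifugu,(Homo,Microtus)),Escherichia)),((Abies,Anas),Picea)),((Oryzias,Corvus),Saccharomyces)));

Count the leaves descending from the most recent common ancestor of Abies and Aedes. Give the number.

The MRCA of Abies and Aedes is the root, so the clade is the entire tree.
That clade contains 13 terminal taxa: Abies, Aedes, Anas, Corvus, Escherichia, Felis, Homo, Microtus, Oryzias, Picea, Saccharomyces, Staphylococcus, Takifugu.

13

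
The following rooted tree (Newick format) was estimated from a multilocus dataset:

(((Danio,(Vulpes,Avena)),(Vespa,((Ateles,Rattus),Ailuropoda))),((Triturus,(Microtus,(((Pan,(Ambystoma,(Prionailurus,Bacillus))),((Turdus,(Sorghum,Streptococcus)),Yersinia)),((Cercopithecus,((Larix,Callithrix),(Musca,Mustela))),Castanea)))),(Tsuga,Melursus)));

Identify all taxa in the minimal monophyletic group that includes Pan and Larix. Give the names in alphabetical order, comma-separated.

Tracing Pan: it sits inside (Pan,(Ambystoma,(Prionailurus,Bacillus))).
Tracing Larix: it sits inside (Larix,Callithrix).
The smallest clade enclosing both is (((Pan,(Ambystoma,(Prionailurus,Bacillus))),((Turdus,(Sorghum,Streptococcus)),Yersinia)),((Cercopithecus,((Larix,Callithrix),(Musca,Mustela))),Castanea)); the answer is its 14 terminal taxa in alphabetical order.

Ambystoma, Bacillus, Callithrix, Castanea, Cercopithecus, Larix, Musca, Mustela, Pan, Prionailurus, Sorghum, Streptococcus, Turdus, Yersinia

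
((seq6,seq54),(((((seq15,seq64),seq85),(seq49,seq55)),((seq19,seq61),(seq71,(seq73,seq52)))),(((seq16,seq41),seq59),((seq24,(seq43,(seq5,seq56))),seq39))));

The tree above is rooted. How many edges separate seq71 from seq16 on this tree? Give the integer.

8

The MRCA of seq71 and seq16 is the node subtending (((((seq15,seq64),seq85),(seq49,seq55)),((seq19,seq61),(seq71,(seq73,seq52)))),(((seq16,seq41),seq59),((seq24,(seq43,(seq5,seq56))),seq39))).
From seq71 up to that node: 4 branches. From seq16 up to the same node: 4 branches. Total: 4 + 4 = 8.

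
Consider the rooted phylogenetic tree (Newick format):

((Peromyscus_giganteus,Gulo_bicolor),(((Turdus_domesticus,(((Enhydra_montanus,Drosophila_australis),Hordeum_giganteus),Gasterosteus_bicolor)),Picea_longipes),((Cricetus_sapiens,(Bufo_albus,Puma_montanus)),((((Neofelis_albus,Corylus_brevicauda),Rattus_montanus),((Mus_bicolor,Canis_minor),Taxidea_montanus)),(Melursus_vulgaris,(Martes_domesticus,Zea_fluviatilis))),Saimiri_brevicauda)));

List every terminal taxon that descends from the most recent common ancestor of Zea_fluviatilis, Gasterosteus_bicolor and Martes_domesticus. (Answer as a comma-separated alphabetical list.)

Tracing Zea_fluviatilis: it sits inside (Martes_domesticus,Zea_fluviatilis).
Tracing Gasterosteus_bicolor: it sits inside (((Enhydra_montanus,Drosophila_australis),Hordeum_giganteus),Gasterosteus_bicolor).
Tracing Martes_domesticus: it sits inside (Martes_domesticus,Zea_fluviatilis).
The smallest clade enclosing all 3 is (((Turdus_domesticus,(((Enhydra_montanus,Drosophila_australis),Hordeum_giganteus),Gasterosteus_bicolor)),Picea_longipes),((Cricetus_sapiens,(Bufo_albus,Puma_montanus)),((((Neofelis_albus,Corylus_brevicauda),Rattus_montanus),((Mus_bicolor,Canis_minor),Taxidea_montanus)),(Melursus_vulgaris,(Martes_domesticus,Zea_fluviatilis))),Saimiri_brevicauda)); the answer is its 19 terminal taxa in alphabetical order.

Bufo_albus, Canis_minor, Corylus_brevicauda, Cricetus_sapiens, Drosophila_australis, Enhydra_montanus, Gasterosteus_bicolor, Hordeum_giganteus, Martes_domesticus, Melursus_vulgaris, Mus_bicolor, Neofelis_albus, Picea_longipes, Puma_montanus, Rattus_montanus, Saimiri_brevicauda, Taxidea_montanus, Turdus_domesticus, Zea_fluviatilis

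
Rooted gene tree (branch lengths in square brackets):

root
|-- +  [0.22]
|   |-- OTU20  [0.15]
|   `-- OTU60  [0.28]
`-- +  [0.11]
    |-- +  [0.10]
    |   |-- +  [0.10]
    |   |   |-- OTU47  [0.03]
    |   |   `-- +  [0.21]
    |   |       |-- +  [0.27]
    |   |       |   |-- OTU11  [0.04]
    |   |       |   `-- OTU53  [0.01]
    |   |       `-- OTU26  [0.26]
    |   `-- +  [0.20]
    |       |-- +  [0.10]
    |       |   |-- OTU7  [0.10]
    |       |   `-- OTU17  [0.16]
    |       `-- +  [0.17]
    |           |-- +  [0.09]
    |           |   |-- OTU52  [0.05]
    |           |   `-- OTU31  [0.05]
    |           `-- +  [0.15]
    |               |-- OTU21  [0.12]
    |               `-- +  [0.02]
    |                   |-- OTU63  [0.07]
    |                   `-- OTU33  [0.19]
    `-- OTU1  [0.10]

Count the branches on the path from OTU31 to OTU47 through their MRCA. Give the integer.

6

The MRCA of OTU31 and OTU47 is the node subtending ((OTU47,((OTU11,OTU53),OTU26)),((OTU7,OTU17),((OTU52,OTU31),(OTU21,(OTU63,OTU33))))).
From OTU31 up to that node: 4 branches. From OTU47 up to the same node: 2 branches. Total: 4 + 2 = 6.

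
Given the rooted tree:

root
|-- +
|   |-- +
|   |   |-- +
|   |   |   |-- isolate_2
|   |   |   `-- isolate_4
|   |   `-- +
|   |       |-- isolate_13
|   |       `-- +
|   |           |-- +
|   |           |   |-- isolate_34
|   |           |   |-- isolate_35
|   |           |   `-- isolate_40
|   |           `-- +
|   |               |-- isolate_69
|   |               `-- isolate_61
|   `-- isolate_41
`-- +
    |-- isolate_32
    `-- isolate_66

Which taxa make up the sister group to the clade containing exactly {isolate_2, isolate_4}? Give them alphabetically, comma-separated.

isolate_13, isolate_34, isolate_35, isolate_40, isolate_61, isolate_69

The clade containing exactly {isolate_2, isolate_4} attaches to the tree at the node subtending ((isolate_2,isolate_4),(isolate_13,((isolate_34,isolate_35,isolate_40),(isolate_69,isolate_61)))).
The other lineage descending from that same node — the sister group — is (isolate_13,((isolate_34,isolate_35,isolate_40),(isolate_69,isolate_61))); its 6 tips in alphabetical order are the answer.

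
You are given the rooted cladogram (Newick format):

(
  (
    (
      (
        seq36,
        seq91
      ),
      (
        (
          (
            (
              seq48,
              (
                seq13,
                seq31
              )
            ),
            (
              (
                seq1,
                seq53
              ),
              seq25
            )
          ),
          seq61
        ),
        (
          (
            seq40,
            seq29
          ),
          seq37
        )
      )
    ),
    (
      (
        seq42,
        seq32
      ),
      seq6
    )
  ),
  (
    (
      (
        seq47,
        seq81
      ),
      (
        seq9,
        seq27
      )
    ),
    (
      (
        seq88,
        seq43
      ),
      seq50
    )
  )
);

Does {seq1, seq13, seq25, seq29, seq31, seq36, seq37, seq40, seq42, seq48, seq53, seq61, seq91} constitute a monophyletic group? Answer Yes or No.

The MRCA of the listed taxa subtends (((seq36,seq91),((((seq48,(seq13,seq31)),((seq1,seq53),seq25)),seq61),((seq40,seq29),seq37))),((seq42,seq32),seq6)).
That clade also contains seq32, seq6, which are not in the proposed group, so the group is not monophyletic.

No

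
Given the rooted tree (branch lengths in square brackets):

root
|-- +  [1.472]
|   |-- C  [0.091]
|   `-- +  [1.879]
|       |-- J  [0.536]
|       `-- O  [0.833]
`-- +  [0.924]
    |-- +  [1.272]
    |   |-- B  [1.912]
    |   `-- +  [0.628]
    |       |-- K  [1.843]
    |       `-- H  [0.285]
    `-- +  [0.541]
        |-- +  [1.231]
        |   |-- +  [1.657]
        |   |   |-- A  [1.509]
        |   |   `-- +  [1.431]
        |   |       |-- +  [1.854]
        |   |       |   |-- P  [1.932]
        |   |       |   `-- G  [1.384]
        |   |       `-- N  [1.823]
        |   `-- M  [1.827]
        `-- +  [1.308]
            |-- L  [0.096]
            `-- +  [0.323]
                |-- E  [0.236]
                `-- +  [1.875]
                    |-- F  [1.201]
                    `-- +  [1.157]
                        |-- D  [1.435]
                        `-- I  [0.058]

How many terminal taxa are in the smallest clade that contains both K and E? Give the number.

13

The MRCA of K and E is the node subtending ((B,(K,H)),(((A,((P,G),N)),M),(L,(E,(F,(D,I)))))).
That clade contains 13 terminal taxa: A, B, D, E, F, G, H, I, K, L, M, N, P.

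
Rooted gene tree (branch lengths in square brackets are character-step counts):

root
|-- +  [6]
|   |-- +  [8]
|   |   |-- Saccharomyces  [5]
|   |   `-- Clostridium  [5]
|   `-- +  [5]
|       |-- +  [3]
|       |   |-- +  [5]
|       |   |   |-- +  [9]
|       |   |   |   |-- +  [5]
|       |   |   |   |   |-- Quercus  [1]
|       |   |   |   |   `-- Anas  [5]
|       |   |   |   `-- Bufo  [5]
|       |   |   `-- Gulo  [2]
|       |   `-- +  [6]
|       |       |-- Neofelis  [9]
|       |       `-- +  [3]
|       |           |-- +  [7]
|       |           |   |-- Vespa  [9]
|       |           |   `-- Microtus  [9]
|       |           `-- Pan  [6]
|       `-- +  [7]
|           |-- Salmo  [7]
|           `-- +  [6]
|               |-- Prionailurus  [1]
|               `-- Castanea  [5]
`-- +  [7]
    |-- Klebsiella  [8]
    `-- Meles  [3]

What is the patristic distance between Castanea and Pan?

36

The path runs Castanea → … → MRCA → … → Pan; the MRCA is the node subtending (((((Quercus,Anas),Bufo),Gulo),(Neofelis,((Vespa,Microtus),Pan))),(Salmo,(Prionailurus,Castanea))).
Branch lengths along that path: 5 + 6 + 7 + 3 + 6 + 3 + 6 = 36.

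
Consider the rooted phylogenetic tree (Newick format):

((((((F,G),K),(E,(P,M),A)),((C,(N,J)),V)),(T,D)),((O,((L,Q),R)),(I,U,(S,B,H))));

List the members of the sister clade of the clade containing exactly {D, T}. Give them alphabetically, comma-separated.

The clade containing exactly {D, T} attaches to the tree at the node subtending (((((F,G),K),(E,(P,M),A)),((C,(N,J)),V)),(T,D)).
The other lineage descending from that same node — the sister group — is ((((F,G),K),(E,(P,M),A)),((C,(N,J)),V)); its 11 tips in alphabetical order are the answer.

A, C, E, F, G, J, K, M, N, P, V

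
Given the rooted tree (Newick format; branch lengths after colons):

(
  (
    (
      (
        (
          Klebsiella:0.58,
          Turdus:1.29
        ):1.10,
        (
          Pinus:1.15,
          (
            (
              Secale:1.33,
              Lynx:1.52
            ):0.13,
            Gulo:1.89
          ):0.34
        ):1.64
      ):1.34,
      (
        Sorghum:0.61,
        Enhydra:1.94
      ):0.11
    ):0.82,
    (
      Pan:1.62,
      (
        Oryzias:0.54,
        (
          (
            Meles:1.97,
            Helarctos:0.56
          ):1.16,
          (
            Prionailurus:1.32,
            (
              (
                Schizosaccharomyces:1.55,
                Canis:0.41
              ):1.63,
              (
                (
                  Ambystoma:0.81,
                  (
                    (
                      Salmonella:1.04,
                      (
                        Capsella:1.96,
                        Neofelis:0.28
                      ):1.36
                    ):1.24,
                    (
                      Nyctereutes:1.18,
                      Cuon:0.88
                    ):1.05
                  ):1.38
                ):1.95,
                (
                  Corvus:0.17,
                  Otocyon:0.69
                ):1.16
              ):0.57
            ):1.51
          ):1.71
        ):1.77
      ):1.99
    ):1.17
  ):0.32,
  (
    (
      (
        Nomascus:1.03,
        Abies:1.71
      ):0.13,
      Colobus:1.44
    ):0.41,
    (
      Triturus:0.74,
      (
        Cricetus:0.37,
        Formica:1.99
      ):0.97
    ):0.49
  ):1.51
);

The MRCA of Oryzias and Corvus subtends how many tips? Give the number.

14

The MRCA of Oryzias and Corvus is the node subtending (Oryzias,((Meles,Helarctos),(Prionailurus,((Schizosaccharomyces,Canis),((Ambystoma,((Salmonella,(Capsella,Neofelis)),(Nyctereutes,Cuon))),(Corvus,Otocyon)))))).
That clade contains 14 terminal taxa: Ambystoma, Canis, Capsella, Corvus, Cuon, Helarctos, Meles, Neofelis, Nyctereutes, Oryzias, Otocyon, Prionailurus, Salmonella, Schizosaccharomyces.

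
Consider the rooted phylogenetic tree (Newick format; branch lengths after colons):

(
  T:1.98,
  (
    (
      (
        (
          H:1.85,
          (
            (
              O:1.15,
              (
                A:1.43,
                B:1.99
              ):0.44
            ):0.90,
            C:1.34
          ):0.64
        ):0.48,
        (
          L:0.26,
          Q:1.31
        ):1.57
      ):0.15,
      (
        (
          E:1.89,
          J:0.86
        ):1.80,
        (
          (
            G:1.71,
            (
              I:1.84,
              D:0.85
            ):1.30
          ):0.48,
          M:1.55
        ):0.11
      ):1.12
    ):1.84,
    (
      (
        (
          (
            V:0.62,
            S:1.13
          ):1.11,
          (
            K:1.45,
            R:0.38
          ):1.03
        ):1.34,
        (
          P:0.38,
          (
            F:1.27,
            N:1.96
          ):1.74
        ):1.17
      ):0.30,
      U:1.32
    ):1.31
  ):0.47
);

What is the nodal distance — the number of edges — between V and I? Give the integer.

11

The MRCA of V and I is the node subtending ((((H,((O,(A,B)),C)),(L,Q)),((E,J),((G,(I,D)),M))),((((V,S),(K,R)),(P,(F,N))),U)).
From V up to that node: 5 branches. From I up to the same node: 6 branches. Total: 5 + 6 = 11.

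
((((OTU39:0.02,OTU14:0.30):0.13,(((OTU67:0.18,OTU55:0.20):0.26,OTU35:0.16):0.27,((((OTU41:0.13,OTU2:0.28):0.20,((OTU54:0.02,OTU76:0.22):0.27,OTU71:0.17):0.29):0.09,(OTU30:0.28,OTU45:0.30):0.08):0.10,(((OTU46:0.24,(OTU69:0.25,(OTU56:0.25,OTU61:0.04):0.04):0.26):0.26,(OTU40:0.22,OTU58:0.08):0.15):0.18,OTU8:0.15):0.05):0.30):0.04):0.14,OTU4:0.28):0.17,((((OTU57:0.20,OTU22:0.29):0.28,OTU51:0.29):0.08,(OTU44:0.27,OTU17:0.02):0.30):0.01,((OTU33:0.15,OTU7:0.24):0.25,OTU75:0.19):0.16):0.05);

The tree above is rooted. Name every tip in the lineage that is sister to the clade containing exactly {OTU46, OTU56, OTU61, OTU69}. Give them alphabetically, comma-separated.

OTU40, OTU58

The clade containing exactly {OTU46, OTU56, OTU61, OTU69} attaches to the tree at the node subtending ((OTU46,(OTU69,(OTU56,OTU61))),(OTU40,OTU58)).
The other lineage descending from that same node — the sister group — is (OTU40,OTU58); its 2 tips in alphabetical order are the answer.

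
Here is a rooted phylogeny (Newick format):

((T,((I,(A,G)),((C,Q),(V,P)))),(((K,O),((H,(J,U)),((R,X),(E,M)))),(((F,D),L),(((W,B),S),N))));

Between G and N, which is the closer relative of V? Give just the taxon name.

G

The MRCA of V and G subtends ((I,(A,G)),((C,Q),(V,P))) (7 taxa).
The MRCA of V and N is the root, subtending the entire tree (24 taxa).
The first is nested inside the second, so V shares a more recent common ancestor with G.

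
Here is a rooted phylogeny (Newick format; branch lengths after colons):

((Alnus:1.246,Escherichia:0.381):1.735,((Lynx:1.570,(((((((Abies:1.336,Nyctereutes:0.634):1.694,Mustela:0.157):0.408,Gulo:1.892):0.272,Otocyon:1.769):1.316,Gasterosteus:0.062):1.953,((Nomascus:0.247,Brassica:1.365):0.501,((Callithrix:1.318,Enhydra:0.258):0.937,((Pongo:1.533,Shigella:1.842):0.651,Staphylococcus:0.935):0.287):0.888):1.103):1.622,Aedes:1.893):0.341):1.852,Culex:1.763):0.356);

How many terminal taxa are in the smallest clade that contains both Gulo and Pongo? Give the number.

The MRCA of Gulo and Pongo is the node subtending ((((((Abies,Nyctereutes),Mustela),Gulo),Otocyon),Gasterosteus),((Nomascus,Brassica),((Callithrix,Enhydra),((Pongo,Shigella),Staphylococcus)))).
That clade contains 13 terminal taxa: Abies, Brassica, Callithrix, Enhydra, Gasterosteus, Gulo, Mustela, Nomascus, Nyctereutes, Otocyon, Pongo, Shigella, Staphylococcus.

13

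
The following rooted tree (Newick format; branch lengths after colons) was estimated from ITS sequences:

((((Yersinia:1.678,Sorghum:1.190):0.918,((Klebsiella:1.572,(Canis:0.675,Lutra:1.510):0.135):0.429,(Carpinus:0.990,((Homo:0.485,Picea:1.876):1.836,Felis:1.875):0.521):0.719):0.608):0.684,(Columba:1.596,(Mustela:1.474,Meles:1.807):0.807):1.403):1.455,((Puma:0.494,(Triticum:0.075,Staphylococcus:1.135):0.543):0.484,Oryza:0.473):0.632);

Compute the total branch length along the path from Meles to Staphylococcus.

The path runs Meles → … → MRCA → … → Staphylococcus; the MRCA is the root of the tree.
Branch lengths along that path: 1.807 + 0.807 + 1.403 + 1.455 + 0.632 + 0.484 + 0.543 + 1.135 = 8.266.

8.266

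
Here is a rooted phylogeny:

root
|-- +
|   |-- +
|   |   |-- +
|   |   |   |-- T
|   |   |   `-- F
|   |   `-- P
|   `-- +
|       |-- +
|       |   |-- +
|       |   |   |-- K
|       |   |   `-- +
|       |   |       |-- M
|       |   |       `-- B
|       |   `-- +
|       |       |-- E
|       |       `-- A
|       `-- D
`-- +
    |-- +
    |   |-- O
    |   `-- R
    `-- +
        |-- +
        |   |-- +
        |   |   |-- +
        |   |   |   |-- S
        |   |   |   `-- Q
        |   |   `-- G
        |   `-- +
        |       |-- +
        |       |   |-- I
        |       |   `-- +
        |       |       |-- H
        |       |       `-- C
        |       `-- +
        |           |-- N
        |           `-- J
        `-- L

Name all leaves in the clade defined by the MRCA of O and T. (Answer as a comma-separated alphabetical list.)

A, B, C, D, E, F, G, H, I, J, K, L, M, N, O, P, Q, R, S, T

Tracing O: it sits inside (O,R).
Tracing T: it sits inside (T,F).
The smallest clade enclosing both is the whole tree (their MRCA is the root), so the answer is all 20 tips in alphabetical order.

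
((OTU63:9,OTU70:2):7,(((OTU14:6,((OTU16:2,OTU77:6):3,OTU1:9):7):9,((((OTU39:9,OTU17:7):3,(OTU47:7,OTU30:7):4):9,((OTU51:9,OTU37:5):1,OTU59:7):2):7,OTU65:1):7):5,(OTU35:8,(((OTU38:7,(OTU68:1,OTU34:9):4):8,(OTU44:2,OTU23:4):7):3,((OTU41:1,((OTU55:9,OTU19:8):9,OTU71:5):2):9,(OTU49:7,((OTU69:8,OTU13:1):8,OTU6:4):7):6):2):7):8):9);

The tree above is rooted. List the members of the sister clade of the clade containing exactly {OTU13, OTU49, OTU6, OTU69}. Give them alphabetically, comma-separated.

The clade containing exactly {OTU13, OTU49, OTU6, OTU69} attaches to the tree at the node subtending ((OTU41,((OTU55,OTU19),OTU71)),(OTU49,((OTU69,OTU13),OTU6))).
The other lineage descending from that same node — the sister group — is (OTU41,((OTU55,OTU19),OTU71)); its 4 tips in alphabetical order are the answer.

OTU19, OTU41, OTU55, OTU71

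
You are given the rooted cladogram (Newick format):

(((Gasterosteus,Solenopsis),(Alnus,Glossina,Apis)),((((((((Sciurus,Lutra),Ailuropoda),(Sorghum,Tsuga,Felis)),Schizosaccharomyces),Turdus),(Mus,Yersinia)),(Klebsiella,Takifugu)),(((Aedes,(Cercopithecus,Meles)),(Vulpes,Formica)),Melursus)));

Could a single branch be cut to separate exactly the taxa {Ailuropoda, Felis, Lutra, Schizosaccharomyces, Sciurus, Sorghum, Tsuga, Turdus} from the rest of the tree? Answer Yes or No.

Yes

The most recent common ancestor of these taxa subtends (((((Sciurus,Lutra),Ailuropoda),(Sorghum,Tsuga,Felis)),Schizosaccharomyces),Turdus).
That clade has exactly 8 tips — every listed taxon and nothing else — so the group is monophyletic.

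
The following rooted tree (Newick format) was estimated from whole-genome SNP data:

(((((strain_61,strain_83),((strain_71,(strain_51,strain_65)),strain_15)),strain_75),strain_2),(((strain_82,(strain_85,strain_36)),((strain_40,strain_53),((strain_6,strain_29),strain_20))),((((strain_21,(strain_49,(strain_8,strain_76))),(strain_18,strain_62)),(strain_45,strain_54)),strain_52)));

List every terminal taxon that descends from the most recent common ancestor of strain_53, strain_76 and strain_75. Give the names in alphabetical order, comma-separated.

strain_15, strain_18, strain_2, strain_20, strain_21, strain_29, strain_36, strain_40, strain_45, strain_49, strain_51, strain_52, strain_53, strain_54, strain_6, strain_61, strain_62, strain_65, strain_71, strain_75, strain_76, strain_8, strain_82, strain_83, strain_85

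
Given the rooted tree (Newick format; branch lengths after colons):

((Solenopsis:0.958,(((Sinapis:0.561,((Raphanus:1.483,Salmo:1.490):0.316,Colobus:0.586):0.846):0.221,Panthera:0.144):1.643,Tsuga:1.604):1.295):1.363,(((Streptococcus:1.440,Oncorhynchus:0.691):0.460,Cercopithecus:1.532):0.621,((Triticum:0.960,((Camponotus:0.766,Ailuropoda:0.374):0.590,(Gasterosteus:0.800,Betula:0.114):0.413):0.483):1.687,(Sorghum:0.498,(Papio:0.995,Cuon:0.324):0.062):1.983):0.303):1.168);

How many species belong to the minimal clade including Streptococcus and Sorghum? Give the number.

The MRCA of Streptococcus and Sorghum is the node subtending (((Streptococcus,Oncorhynchus),Cercopithecus),((Triticum,((Camponotus,Ailuropoda),(Gasterosteus,Betula))),(Sorghum,(Papio,Cuon)))).
That clade contains 11 terminal taxa: Ailuropoda, Betula, Camponotus, Cercopithecus, Cuon, Gasterosteus, Oncorhynchus, Papio, Sorghum, Streptococcus, Triticum.

11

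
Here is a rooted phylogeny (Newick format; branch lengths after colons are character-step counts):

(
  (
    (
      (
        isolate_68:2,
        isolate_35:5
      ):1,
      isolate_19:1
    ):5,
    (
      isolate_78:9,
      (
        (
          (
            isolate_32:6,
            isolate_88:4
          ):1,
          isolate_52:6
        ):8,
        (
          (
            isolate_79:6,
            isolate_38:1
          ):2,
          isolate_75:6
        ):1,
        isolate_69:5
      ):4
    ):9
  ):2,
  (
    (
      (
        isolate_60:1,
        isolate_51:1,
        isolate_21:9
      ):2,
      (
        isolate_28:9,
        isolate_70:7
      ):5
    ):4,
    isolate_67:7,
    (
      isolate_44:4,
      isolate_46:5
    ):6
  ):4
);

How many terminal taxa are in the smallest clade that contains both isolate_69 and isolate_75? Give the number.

The MRCA of isolate_69 and isolate_75 is the node subtending (((isolate_32,isolate_88),isolate_52),((isolate_79,isolate_38),isolate_75),isolate_69).
That clade contains 7 terminal taxa: isolate_32, isolate_38, isolate_52, isolate_69, isolate_75, isolate_79, isolate_88.

7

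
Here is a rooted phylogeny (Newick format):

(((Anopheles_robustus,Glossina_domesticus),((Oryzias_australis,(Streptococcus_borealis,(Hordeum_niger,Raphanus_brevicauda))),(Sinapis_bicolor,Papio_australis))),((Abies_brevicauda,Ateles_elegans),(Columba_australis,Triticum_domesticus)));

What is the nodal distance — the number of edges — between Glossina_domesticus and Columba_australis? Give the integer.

6

The MRCA of Glossina_domesticus and Columba_australis is the root of the tree.
From Glossina_domesticus up to that node: 3 branches. From Columba_australis up to the same node: 3 branches. Total: 3 + 3 = 6.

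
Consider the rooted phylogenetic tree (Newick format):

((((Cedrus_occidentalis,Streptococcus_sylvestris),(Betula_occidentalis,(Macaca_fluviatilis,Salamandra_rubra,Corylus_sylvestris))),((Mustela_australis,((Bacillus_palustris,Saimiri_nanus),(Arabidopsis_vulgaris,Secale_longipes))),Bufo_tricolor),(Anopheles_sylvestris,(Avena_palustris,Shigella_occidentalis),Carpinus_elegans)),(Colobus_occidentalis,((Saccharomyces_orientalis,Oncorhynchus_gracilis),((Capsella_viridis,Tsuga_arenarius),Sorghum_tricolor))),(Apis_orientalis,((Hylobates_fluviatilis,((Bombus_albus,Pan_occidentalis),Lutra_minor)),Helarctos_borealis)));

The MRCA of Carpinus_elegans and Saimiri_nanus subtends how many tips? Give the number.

The MRCA of Carpinus_elegans and Saimiri_nanus is the node subtending (((Cedrus_occidentalis,Streptococcus_sylvestris),(Betula_occidentalis,(Macaca_fluviatilis,Salamandra_rubra,Corylus_sylvestris))),((Mustela_australis,((Bacillus_palustris,Saimiri_nanus),(Arabidopsis_vulgaris,Secale_longipes))),Bufo_tricolor),(Anopheles_sylvestris,(Avena_palustris,Shigella_occidentalis),Carpinus_elegans)).
That clade contains 16 terminal taxa: Anopheles_sylvestris, Arabidopsis_vulgaris, Avena_palustris, Bacillus_palustris, Betula_occidentalis, Bufo_tricolor, Carpinus_elegans, Cedrus_occidentalis, Corylus_sylvestris, Macaca_fluviatilis, Mustela_australis, Saimiri_nanus, Salamandra_rubra, Secale_longipes, Shigella_occidentalis, Streptococcus_sylvestris.

16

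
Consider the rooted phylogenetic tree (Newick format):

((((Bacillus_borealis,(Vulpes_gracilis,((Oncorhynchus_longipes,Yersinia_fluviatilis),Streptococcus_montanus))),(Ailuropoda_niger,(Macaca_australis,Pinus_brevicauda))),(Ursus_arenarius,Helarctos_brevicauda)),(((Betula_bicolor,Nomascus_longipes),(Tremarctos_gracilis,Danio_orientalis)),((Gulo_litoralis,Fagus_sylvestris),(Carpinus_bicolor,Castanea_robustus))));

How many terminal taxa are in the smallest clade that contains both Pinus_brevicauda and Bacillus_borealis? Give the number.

The MRCA of Pinus_brevicauda and Bacillus_borealis is the node subtending ((Bacillus_borealis,(Vulpes_gracilis,((Oncorhynchus_longipes,Yersinia_fluviatilis),Streptococcus_montanus))),(Ailuropoda_niger,(Macaca_australis,Pinus_brevicauda))).
That clade contains 8 terminal taxa: Ailuropoda_niger, Bacillus_borealis, Macaca_australis, Oncorhynchus_longipes, Pinus_brevicauda, Streptococcus_montanus, Vulpes_gracilis, Yersinia_fluviatilis.

8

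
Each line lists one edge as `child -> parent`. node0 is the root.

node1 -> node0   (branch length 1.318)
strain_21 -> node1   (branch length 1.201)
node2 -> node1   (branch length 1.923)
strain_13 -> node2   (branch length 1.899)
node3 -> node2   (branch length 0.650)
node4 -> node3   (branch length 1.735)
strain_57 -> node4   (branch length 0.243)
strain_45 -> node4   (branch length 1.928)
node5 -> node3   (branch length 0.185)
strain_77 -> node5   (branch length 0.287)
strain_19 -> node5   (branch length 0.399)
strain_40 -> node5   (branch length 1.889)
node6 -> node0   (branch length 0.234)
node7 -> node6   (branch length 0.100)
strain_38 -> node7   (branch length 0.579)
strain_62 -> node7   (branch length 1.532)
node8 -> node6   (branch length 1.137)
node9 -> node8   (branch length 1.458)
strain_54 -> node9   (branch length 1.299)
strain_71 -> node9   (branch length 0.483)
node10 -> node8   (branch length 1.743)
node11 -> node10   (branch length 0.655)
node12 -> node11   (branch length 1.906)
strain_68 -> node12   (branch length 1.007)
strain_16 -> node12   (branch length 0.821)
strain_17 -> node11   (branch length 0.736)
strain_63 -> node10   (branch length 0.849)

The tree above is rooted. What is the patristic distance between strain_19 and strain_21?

The path runs strain_19 → … → MRCA → … → strain_21; the MRCA is the node subtending (strain_21,(strain_13,((strain_57,strain_45),(strain_77,strain_19,strain_40)))).
Branch lengths along that path: 0.399 + 0.185 + 0.650 + 1.923 + 1.201 = 4.358.

4.358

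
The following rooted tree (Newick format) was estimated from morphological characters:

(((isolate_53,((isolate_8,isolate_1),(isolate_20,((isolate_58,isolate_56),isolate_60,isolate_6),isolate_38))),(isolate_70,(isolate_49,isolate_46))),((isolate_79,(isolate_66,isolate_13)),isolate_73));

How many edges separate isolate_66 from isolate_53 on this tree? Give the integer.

7

The MRCA of isolate_66 and isolate_53 is the root of the tree.
From isolate_66 up to that node: 4 branches. From isolate_53 up to the same node: 3 branches. Total: 4 + 3 = 7.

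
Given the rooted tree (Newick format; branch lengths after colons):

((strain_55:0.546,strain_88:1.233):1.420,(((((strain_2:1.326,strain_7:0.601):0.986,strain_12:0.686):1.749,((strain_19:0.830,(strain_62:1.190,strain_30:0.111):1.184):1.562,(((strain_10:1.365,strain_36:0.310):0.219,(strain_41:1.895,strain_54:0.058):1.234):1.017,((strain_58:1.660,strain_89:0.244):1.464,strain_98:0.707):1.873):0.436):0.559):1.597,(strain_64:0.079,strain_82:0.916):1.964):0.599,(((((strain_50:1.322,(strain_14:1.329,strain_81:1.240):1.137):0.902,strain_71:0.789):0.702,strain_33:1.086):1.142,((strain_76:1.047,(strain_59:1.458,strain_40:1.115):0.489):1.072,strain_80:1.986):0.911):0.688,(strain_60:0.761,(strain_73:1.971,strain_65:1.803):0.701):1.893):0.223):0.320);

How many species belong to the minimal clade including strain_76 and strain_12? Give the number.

27

The MRCA of strain_76 and strain_12 is the node subtending (((((strain_2,strain_7),strain_12),((strain_19,(strain_62,strain_30)),(((strain_10,strain_36),(strain_41,strain_54)),((strain_58,strain_89),strain_98)))),(strain_64,strain_82)),(((((strain_50,(strain_14,strain_81)),strain_71),strain_33),((strain_76,(strain_59,strain_40)),strain_80)),(strain_60,(strain_73,strain_65)))).
That clade contains 27 terminal taxa: strain_10, strain_12, strain_14, strain_19, strain_2, strain_30, strain_33, strain_36, strain_40, strain_41, strain_50, strain_54, strain_58, strain_59, strain_60, strain_62, strain_64, strain_65, strain_7, strain_71, strain_73, strain_76, strain_80, strain_81, strain_82, strain_89, strain_98.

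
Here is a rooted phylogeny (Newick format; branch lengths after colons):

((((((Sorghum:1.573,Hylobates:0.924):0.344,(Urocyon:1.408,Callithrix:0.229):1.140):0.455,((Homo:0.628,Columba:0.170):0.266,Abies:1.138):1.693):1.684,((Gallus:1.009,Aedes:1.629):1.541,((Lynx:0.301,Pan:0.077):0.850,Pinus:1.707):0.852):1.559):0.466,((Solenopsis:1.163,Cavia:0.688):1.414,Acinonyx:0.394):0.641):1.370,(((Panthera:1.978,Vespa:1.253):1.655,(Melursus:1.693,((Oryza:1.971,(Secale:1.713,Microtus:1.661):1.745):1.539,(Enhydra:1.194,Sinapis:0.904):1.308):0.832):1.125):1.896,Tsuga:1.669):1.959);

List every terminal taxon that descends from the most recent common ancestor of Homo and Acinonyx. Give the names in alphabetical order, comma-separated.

Abies, Acinonyx, Aedes, Callithrix, Cavia, Columba, Gallus, Homo, Hylobates, Lynx, Pan, Pinus, Solenopsis, Sorghum, Urocyon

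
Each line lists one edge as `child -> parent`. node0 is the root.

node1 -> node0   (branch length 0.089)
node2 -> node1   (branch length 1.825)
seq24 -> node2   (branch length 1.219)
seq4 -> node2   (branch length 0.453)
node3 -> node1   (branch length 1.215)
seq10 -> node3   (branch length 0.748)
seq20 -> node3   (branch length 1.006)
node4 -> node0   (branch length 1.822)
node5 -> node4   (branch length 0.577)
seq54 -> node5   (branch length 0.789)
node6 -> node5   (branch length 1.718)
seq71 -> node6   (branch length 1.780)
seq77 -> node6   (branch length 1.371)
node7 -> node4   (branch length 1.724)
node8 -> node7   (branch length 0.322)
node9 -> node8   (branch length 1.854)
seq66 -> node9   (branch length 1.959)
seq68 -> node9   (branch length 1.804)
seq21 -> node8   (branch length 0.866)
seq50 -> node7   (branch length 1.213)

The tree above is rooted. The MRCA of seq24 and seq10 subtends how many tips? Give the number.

The MRCA of seq24 and seq10 is the node subtending ((seq24,seq4),(seq10,seq20)).
That clade contains 4 terminal taxa: seq10, seq20, seq24, seq4.

4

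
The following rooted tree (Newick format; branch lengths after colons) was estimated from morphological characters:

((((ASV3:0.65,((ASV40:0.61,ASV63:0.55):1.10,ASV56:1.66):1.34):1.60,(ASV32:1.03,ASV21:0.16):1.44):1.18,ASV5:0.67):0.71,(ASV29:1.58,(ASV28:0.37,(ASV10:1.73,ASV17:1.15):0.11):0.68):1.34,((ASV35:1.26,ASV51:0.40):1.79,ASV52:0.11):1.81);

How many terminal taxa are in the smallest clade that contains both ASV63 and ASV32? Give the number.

6

The MRCA of ASV63 and ASV32 is the node subtending ((ASV3,((ASV40,ASV63),ASV56)),(ASV32,ASV21)).
That clade contains 6 terminal taxa: ASV21, ASV3, ASV32, ASV40, ASV56, ASV63.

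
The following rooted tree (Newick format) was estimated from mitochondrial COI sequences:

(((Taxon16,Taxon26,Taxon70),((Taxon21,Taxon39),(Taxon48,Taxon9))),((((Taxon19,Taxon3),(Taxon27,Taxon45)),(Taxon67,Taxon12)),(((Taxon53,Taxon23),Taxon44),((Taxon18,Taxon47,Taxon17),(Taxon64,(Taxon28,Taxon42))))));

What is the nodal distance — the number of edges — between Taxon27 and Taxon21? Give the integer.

9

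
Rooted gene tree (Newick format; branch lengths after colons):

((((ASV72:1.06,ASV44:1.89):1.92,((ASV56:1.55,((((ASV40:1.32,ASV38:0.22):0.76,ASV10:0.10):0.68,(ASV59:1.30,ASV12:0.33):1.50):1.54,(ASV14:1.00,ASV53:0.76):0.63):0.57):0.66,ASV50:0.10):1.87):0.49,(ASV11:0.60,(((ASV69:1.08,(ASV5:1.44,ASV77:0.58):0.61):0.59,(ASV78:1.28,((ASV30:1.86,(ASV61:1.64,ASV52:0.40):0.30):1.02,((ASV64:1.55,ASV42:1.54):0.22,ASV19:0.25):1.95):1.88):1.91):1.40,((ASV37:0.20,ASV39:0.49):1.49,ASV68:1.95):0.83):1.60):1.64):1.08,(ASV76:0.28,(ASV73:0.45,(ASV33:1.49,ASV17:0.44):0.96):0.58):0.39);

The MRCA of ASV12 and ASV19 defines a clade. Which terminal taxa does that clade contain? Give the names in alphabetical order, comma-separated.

Tracing ASV12: it sits inside (ASV59,ASV12).
Tracing ASV19: it sits inside ((ASV64,ASV42),ASV19).
The smallest clade enclosing both is (((ASV72,ASV44),((ASV56,((((ASV40,ASV38),ASV10),(ASV59,ASV12)),(ASV14,ASV53))),ASV50)),(ASV11,(((ASV69,(ASV5,ASV77)),(ASV78,((ASV30,(ASV61,ASV52)),((ASV64,ASV42),ASV19)))),((ASV37,ASV39),ASV68)))); the answer is its 25 terminal taxa in alphabetical order.

ASV10, ASV11, ASV12, ASV14, ASV19, ASV30, ASV37, ASV38, ASV39, ASV40, ASV42, ASV44, ASV5, ASV50, ASV52, ASV53, ASV56, ASV59, ASV61, ASV64, ASV68, ASV69, ASV72, ASV77, ASV78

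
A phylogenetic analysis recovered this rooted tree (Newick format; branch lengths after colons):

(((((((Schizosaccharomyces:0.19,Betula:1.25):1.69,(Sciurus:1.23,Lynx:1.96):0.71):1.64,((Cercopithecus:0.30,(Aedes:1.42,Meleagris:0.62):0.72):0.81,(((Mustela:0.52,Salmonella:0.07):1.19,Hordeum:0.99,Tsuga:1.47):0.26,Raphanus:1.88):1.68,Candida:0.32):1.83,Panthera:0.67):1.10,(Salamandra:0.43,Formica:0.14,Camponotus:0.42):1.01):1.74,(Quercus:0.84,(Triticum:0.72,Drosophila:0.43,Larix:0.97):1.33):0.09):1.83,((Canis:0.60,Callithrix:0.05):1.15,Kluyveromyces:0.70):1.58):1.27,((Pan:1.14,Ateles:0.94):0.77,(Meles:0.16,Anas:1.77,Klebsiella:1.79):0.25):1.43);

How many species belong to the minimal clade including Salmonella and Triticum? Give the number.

The MRCA of Salmonella and Triticum is the node subtending (((((Schizosaccharomyces,Betula),(Sciurus,Lynx)),((Cercopithecus,(Aedes,Meleagris)),(((Mustela,Salmonella),Hordeum,Tsuga),Raphanus),Candida),Panthera),(Salamandra,Formica,Camponotus)),(Quercus,(Triticum,Drosophila,Larix))).
That clade contains 21 terminal taxa: Aedes, Betula, Camponotus, Candida, Cercopithecus, Drosophila, Formica, Hordeum, Larix, Lynx, Meleagris, Mustela, Panthera, Quercus, Raphanus, Salamandra, Salmonella, Schizosaccharomyces, Sciurus, Triticum, Tsuga.

21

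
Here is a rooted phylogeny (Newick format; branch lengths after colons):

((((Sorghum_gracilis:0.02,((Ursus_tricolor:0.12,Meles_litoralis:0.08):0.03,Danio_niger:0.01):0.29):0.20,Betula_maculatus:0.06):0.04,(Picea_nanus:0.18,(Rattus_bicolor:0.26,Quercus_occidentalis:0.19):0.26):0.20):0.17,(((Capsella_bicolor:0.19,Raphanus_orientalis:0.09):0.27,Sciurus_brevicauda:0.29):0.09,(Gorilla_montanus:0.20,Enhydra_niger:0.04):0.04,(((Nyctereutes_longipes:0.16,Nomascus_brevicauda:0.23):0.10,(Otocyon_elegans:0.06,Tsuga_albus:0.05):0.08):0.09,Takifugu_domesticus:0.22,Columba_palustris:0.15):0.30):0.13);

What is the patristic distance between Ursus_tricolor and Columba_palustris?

1.43

The path runs Ursus_tricolor → … → MRCA → … → Columba_palustris; the MRCA is the root of the tree.
Branch lengths along that path: 0.12 + 0.03 + 0.29 + 0.20 + 0.04 + 0.17 + 0.13 + 0.30 + 0.15 = 1.43.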